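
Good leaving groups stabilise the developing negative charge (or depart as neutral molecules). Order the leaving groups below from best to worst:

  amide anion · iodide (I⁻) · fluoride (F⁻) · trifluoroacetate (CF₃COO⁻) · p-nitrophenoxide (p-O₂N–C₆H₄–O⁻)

The more stable X⁻ (or X) is on its own — i.e. the weaker a base it is — the better a leaving group it makes.
iodide (I⁻): pKₐ(HI) ≈ -10 — large, highly polarisable; very weak base
trifluoroacetate (CF₃COO⁻): pKₐ(CF₃COOH) ≈ 0.2
fluoride (F⁻): pKₐ(HF) ≈ 3.2
p-nitrophenoxide (p-O₂N–C₆H₄–O⁻): pKₐ(p-nitrophenol) ≈ 7.2 — nitro group delocalises the charge; the classic chromogenic LG
amide anion: pKₐ(NH₃) ≈ 38 — extremely strong base; never a leaving group

iodide (I⁻) > trifluoroacetate (CF₃COO⁻) > fluoride (F⁻) > p-nitrophenoxide (p-O₂N–C₆H₄–O⁻) > amide anion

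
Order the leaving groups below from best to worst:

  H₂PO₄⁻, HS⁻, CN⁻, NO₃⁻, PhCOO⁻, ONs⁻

Leaving-group ability tracks the stability of the departed species; conjugate-acid pKₐ is the usual yardstick (lower pKₐ → better LG).
ONs⁻: pKₐ(p-O₂NC₆H₄SO₃H) ≈ -3.5
NO₃⁻: pKₐ(HNO₃) ≈ -1.3
H₂PO₄⁻: pKₐ(H₃PO₄) ≈ 2.1
PhCOO⁻: pKₐ(C₆H₅COOH) ≈ 4.2
HS⁻: pKₐ(H₂S) ≈ 7
CN⁻: pKₐ(HCN) ≈ 9.2

ONs⁻ > NO₃⁻ > H₂PO₄⁻ > PhCOO⁻ > HS⁻ > CN⁻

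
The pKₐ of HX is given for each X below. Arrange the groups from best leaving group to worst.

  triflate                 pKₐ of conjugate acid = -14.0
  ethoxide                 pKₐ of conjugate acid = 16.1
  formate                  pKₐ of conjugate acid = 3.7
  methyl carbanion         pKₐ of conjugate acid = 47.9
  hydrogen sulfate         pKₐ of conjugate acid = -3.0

triflate > hydrogen sulfate > formate > ethoxide > methyl carbanion

Lower conjugate-acid pKₐ ⇒ weaker base ⇒ better leaving group.
Sorting by the given values: triflate (-14.0), hydrogen sulfate (-3.0), formate (3.7), ethoxide (16.1), methyl carbanion (47.9).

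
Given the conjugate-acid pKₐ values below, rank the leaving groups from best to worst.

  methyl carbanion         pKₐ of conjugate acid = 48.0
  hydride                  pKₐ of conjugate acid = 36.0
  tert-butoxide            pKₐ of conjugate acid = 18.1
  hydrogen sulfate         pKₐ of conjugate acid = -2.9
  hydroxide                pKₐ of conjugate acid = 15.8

hydrogen sulfate > hydroxide > tert-butoxide > hydride > methyl carbanion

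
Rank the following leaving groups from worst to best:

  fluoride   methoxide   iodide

methoxide < fluoride < iodide

iodide: pKₐ(HI) ≈ -10 — large, highly polarisable; very weak base
fluoride: pKₐ(HF) ≈ 3.2 — small and strongly basic; the poor halide leaving group
methoxide: pKₐ(CH₃OH) ≈ 15.5
Listed from poorest to best leaving group as asked.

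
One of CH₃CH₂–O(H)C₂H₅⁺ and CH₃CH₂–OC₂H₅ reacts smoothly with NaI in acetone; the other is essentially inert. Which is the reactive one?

CH₃CH₂–O(H)C₂H₅⁺

From CH₃CH₂–OC₂H₅ the departing group would be CH₃CH₂O⁻ (pKₐ(CH₃CH₂OH) ≈ 16). Strong base; alkoxides do not leave unassisted.
From CH₃CH₂–O(H)C₂H₅⁺ the leaving group is R'OH (pKₐ(R'OH₂⁺) ≈ -2.4). Neutral; leaves from a protonated ether (an oxonium ion, R–O(H)R'⁺).
(In practice CH₃CH₂–O(H)C₂H₅⁺ is made from CH₃CH₂–OC₂H₅ by protonation with concentrated HBr, allowing neutral ethanol, rather than ethoxide, to depart.)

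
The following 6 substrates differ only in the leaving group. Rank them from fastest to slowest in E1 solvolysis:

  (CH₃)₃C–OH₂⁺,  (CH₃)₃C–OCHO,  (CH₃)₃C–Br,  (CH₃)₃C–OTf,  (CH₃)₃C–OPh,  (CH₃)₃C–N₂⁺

With the same alkyl group throughout, only the leaving group differentiates the rates.
Leaving-group ability tracks the stability of the departed species; conjugate-acid pKₐ is the usual yardstick (lower pKₐ → better LG).
(CH₃)₃C–N₂⁺ loses N₂: no meaningful conjugate acid; N₂ departs as an exceptionally stable neutral molecule
(CH₃)₃C–OTf loses OTf⁻: pKₐ(CF₃SO₃H (triflic acid)) ≈ -14
(CH₃)₃C–Br loses Br⁻: pKₐ(HBr) ≈ -9
(CH₃)₃C–OH₂⁺ loses H₂O: pKₐ(H₃O⁺) ≈ -1.7
(CH₃)₃C–OCHO loses HCOO⁻: pKₐ(HCOOH) ≈ 3.8
(CH₃)₃C–OPh loses PhO⁻: pKₐ(C₆H₅OH (phenol)) ≈ 10

(CH₃)₃C–N₂⁺ > (CH₃)₃C–OTf > (CH₃)₃C–Br > (CH₃)₃C–OH₂⁺ > (CH₃)₃C–OCHO > (CH₃)₃C–OPh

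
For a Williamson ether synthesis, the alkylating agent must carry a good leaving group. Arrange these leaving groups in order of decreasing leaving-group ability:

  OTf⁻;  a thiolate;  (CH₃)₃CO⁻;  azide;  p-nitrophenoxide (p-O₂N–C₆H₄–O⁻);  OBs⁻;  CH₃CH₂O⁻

OTf⁻ > OBs⁻ > azide > p-nitrophenoxide (p-O₂N–C₆H₄–O⁻) > a thiolate > CH₃CH₂O⁻ > (CH₃)₃CO⁻

The more stable X⁻ (or X) is on its own — i.e. the weaker a base it is — the better a leaving group it makes.
OTf⁻: pKₐ(CF₃SO₃H (triflic acid)) ≈ -14
OBs⁻: pKₐ(p-BrC₆H₄SO₃H) ≈ -2.8
azide: pKₐ(HN₃) ≈ 4.7
p-nitrophenoxide (p-O₂N–C₆H₄–O⁻): pKₐ(p-nitrophenol) ≈ 7.2
a thiolate: pKₐ(RSH (a thiol)) ≈ 10.5
CH₃CH₂O⁻: pKₐ(CH₃CH₂OH) ≈ 16
(CH₃)₃CO⁻: pKₐ(t-BuOH) ≈ 18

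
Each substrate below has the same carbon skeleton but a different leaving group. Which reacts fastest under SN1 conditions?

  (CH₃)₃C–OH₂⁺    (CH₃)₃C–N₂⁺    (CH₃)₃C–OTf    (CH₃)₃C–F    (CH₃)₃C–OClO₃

Same R in every case — rank the leaving groups.
A good leaving group is a weak base: the lower the pKₐ of its conjugate acid, the more readily it departs.
(CH₃)₃C–N₂⁺ loses N₂: no meaningful conjugate acid; N₂ departs as an exceptionally stable neutral molecule
(CH₃)₃C–OTf loses OTf⁻: pKₐ(CF₃SO₃H (triflic acid)) ≈ -14
(CH₃)₃C–OClO₃ loses ClO₄⁻: pKₐ(HClO₄) ≈ -10
(CH₃)₃C–OH₂⁺ loses H₂O: pKₐ(H₃O⁺) ≈ -1.7
(CH₃)₃C–F loses F⁻: pKₐ(HF) ≈ 3.2

(CH₃)₃C–N₂⁺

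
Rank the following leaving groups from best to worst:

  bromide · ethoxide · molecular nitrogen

molecular nitrogen > bromide > ethoxide

molecular nitrogen: no meaningful conjugate acid; N₂ departs as an exceptionally stable neutral molecule
bromide: pKₐ(HBr) ≈ -9 — weak base; good leaving group
ethoxide: pKₐ(CH₃CH₂OH) ≈ 16 — strong base; alkoxides do not leave unassisted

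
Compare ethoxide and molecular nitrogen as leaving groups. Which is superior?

molecular nitrogen is the better leaving group.
N₂ is the ultimate leaving group — it departs as an exceptionally stable neutral molecule, whereas ethoxide (pKₐ(CH₃CH₂OH) ≈ 16) is far more basic.

molecular nitrogen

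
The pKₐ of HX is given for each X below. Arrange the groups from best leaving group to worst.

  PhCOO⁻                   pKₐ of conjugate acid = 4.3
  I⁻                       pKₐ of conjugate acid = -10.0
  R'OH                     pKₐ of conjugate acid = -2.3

Lower conjugate-acid pKₐ ⇒ weaker base ⇒ better leaving group.
Sorting by the given values: I⁻ (-10.0), R'OH (-2.3), PhCOO⁻ (4.3).

I⁻ > R'OH > PhCOO⁻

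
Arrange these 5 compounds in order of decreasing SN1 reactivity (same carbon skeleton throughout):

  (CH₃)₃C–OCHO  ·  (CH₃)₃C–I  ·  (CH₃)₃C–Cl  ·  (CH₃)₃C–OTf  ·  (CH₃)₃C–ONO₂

Identical carbon frameworks mean the comparison reduces to leaving-group quality.
The more stable X⁻ (or X) is on its own — i.e. the weaker a base it is — the better a leaving group it makes.
(CH₃)₃C–OTf loses OTf⁻: pKₐ(CF₃SO₃H (triflic acid)) ≈ -14
(CH₃)₃C–I loses I⁻: pKₐ(HI) ≈ -10
(CH₃)₃C–Cl loses Cl⁻: pKₐ(HCl) ≈ -7
(CH₃)₃C–ONO₂ loses NO₃⁻: pKₐ(HNO₃) ≈ -1.3
(CH₃)₃C–OCHO loses HCOO⁻: pKₐ(HCOOH) ≈ 3.8

(CH₃)₃C–OTf > (CH₃)₃C–I > (CH₃)₃C–Cl > (CH₃)₃C–ONO₂ > (CH₃)₃C–OCHO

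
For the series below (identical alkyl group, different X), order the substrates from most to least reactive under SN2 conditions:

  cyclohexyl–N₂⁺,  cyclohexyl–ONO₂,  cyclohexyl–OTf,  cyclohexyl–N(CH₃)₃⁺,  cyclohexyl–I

cyclohexyl–N₂⁺ > cyclohexyl–OTf > cyclohexyl–I > cyclohexyl–ONO₂ > cyclohexyl–N(CH₃)₃⁺

Same R in every case — rank the leaving groups.
The more stable X⁻ (or X) is on its own — i.e. the weaker a base it is — the better a leaving group it makes.
cyclohexyl–N₂⁺ loses N₂: no meaningful conjugate acid; N₂ departs as an exceptionally stable neutral molecule
cyclohexyl–OTf loses OTf⁻: pKₐ(CF₃SO₃H (triflic acid)) ≈ -14
cyclohexyl–I loses I⁻: pKₐ(HI) ≈ -10
cyclohexyl–ONO₂ loses NO₃⁻: pKₐ(HNO₃) ≈ -1.3
cyclohexyl–N(CH₃)₃⁺ loses NR'₃: pKₐ(R'₃NH⁺) ≈ 10.7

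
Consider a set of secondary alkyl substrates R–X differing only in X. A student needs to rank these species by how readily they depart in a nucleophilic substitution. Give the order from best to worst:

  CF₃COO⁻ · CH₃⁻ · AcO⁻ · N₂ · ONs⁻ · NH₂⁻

N₂: no meaningful conjugate acid; N₂ departs as an exceptionally stable neutral molecule
ONs⁻: pKₐ(p-O₂NC₆H₄SO₃H) ≈ -3.5 — p-nitro group further stabilises the sulfonate
CF₃COO⁻: pKₐ(CF₃COOH) ≈ 0.2 — strongly electron-withdrawing CF₃ stabilises the carboxylate
AcO⁻: pKₐ(CH₃COOH) ≈ 4.8
NH₂⁻: pKₐ(NH₃) ≈ 38
CH₃⁻: pKₐ(CH₄) ≈ 48

N₂ > ONs⁻ > CF₃COO⁻ > AcO⁻ > NH₂⁻ > CH₃⁻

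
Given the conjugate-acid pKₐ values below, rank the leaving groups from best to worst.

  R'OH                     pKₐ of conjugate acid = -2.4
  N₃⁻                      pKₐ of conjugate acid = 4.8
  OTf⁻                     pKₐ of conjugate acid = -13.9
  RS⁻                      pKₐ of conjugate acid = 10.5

OTf⁻ > R'OH > N₃⁻ > RS⁻

Lower conjugate-acid pKₐ ⇒ weaker base ⇒ better leaving group.
Sorting by the given values: OTf⁻ (-13.9), R'OH (-2.4), N₃⁻ (4.8), RS⁻ (10.5).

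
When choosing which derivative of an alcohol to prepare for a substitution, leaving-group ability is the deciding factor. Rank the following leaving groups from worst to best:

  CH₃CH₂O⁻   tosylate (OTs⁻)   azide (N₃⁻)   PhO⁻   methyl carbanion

methyl carbanion < CH₃CH₂O⁻ < PhO⁻ < azide (N₃⁻) < tosylate (OTs⁻)

tosylate (OTs⁻): pKₐ(p-CH₃C₆H₄SO₃H (TsOH)) ≈ -2.8 — resonance-delocalised arenesulfonate
azide (N₃⁻): pKₐ(HN₃) ≈ 4.7 — linear, resonance-stabilised
PhO⁻: pKₐ(C₆H₅OH (phenol)) ≈ 10 — resonance into the ring helps, but still a poor LG
CH₃CH₂O⁻: pKₐ(CH₃CH₂OH) ≈ 16 — strong base; alkoxides do not leave unassisted
methyl carbanion: pKₐ(CH₄) ≈ 48
Reversing gives the worst-to-best order requested.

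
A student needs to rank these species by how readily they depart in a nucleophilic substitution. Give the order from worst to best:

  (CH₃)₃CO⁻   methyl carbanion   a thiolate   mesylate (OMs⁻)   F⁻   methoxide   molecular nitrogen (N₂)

molecular nitrogen (N₂): no meaningful conjugate acid; N₂ departs as an exceptionally stable neutral molecule
mesylate (OMs⁻): pKₐ(CH₃SO₃H (MsOH)) ≈ -1.9
F⁻: pKₐ(HF) ≈ 3.2
a thiolate: pKₐ(RSH (a thiol)) ≈ 10.5
methoxide: pKₐ(CH₃OH) ≈ 15.5
(CH₃)₃CO⁻: pKₐ(t-BuOH) ≈ 18
methyl carbanion: pKₐ(CH₄) ≈ 48
Listed from poorest to best leaving group as asked.

methyl carbanion < (CH₃)₃CO⁻ < methoxide < a thiolate < F⁻ < mesylate (OMs⁻) < molecular nitrogen (N₂)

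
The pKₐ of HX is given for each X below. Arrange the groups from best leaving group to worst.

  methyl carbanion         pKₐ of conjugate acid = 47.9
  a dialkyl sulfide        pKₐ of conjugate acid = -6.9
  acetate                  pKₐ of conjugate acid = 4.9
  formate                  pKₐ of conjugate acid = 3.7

Lower conjugate-acid pKₐ ⇒ weaker base ⇒ better leaving group.
Sorting by the given values: a dialkyl sulfide (-6.9), formate (3.7), acetate (4.9), methyl carbanion (47.9).

a dialkyl sulfide > formate > acetate > methyl carbanion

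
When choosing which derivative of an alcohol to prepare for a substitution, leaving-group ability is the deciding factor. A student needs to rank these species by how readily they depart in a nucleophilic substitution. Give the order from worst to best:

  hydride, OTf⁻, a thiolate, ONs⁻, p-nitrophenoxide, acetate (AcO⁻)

hydride < a thiolate < p-nitrophenoxide < acetate (AcO⁻) < ONs⁻ < OTf⁻

Rank by basicity of the departing species: weakest base leaves most easily.
OTf⁻: pKₐ(CF₃SO₃H (triflic acid)) ≈ -14
ONs⁻: pKₐ(p-O₂NC₆H₄SO₃H) ≈ -3.5
acetate (AcO⁻): pKₐ(CH₃COOH) ≈ 4.8 — resonance-stabilised but still a weak base
p-nitrophenoxide: pKₐ(p-nitrophenol) ≈ 7.2
a thiolate: pKₐ(RSH (a thiol)) ≈ 10.5
hydride: pKₐ(H₂) ≈ 36 — extremely strong base; leaves only in special hydride-transfer contexts
Listed from poorest to best leaving group as asked.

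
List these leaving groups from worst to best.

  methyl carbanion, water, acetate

methyl carbanion < acetate < water

Leaving-group ability tracks the stability of the departed species; conjugate-acid pKₐ is the usual yardstick (lower pKₐ → better LG).
water: pKₐ(H₃O⁺) ≈ -1.7 — neutral; leaves from a protonated alcohol (R–OH₂⁺)
acetate: pKₐ(CH₃COOH) ≈ 4.8 — resonance-stabilised but still a weak base
methyl carbanion: pKₐ(CH₄) ≈ 48
Listed from poorest to best leaving group as asked.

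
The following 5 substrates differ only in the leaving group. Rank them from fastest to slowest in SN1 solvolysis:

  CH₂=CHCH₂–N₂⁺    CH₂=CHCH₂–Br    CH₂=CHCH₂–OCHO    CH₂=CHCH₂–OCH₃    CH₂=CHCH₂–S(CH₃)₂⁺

CH₂=CHCH₂–N₂⁺ > CH₂=CHCH₂–Br > CH₂=CHCH₂–S(CH₃)₂⁺ > CH₂=CHCH₂–OCHO > CH₂=CHCH₂–OCH₃

Same R in every case — rank the leaving groups.
The more stable X⁻ (or X) is on its own — i.e. the weaker a base it is — the better a leaving group it makes.
CH₂=CHCH₂–N₂⁺ loses N₂: no meaningful conjugate acid; N₂ departs as an exceptionally stable neutral molecule
CH₂=CHCH₂–Br loses Br⁻: pKₐ(HBr) ≈ -9
CH₂=CHCH₂–S(CH₃)₂⁺ loses SR'₂: pKₐ(R'₂SH⁺) ≈ -7
CH₂=CHCH₂–OCHO loses HCOO⁻: pKₐ(HCOOH) ≈ 3.8
CH₂=CHCH₂–OCH₃ loses CH₃O⁻: pKₐ(CH₃OH) ≈ 15.5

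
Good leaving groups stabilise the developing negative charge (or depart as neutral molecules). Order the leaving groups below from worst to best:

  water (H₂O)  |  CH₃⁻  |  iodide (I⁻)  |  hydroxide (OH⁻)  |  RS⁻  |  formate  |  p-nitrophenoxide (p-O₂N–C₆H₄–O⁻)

CH₃⁻ < hydroxide (OH⁻) < RS⁻ < p-nitrophenoxide (p-O₂N–C₆H₄–O⁻) < formate < water (H₂O) < iodide (I⁻)

Rank by basicity of the departing species: weakest base leaves most easily.
iodide (I⁻): pKₐ(HI) ≈ -10
water (H₂O): pKₐ(H₃O⁺) ≈ -1.7 — neutral; leaves from a protonated alcohol (R–OH₂⁺)
formate: pKₐ(HCOOH) ≈ 3.8 — resonance-stabilised carboxylate
p-nitrophenoxide (p-O₂N–C₆H₄–O⁻): pKₐ(p-nitrophenol) ≈ 7.2
RS⁻: pKₐ(RSH (a thiol)) ≈ 10.5
hydroxide (OH⁻): pKₐ(H₂O) ≈ 15.7 — strong base; essentially never leaves without prior activation
CH₃⁻: pKₐ(CH₄) ≈ 48
The question asks for worst first, so the sequence is read in increasing leaving-group ability.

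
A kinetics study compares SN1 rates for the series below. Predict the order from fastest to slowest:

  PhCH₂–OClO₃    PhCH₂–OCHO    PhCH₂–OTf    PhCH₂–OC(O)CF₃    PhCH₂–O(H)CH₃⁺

With the same alkyl group throughout, only the leaving group differentiates the rates.
A good leaving group is a weak base: the lower the pKₐ of its conjugate acid, the more readily it departs.
PhCH₂–OTf loses OTf⁻: pKₐ(CF₃SO₃H (triflic acid)) ≈ -14
PhCH₂–OClO₃ loses ClO₄⁻: pKₐ(HClO₄) ≈ -10
PhCH₂–O(H)CH₃⁺ loses R'OH: pKₐ(R'OH₂⁺) ≈ -2.4
PhCH₂–OC(O)CF₃ loses CF₃COO⁻: pKₐ(CF₃COOH) ≈ 0.2
PhCH₂–OCHO loses HCOO⁻: pKₐ(HCOOH) ≈ 3.8

PhCH₂–OTf > PhCH₂–OClO₃ > PhCH₂–O(H)CH₃⁺ > PhCH₂–OC(O)CF₃ > PhCH₂–OCHO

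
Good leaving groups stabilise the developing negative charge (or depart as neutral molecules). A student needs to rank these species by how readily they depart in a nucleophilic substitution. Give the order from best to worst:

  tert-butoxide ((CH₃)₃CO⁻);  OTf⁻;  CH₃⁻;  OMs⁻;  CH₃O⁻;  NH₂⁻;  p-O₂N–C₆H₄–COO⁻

OTf⁻: pKₐ(CF₃SO₃H (triflic acid)) ≈ -14
OMs⁻: pKₐ(CH₃SO₃H (MsOH)) ≈ -1.9
p-O₂N–C₆H₄–COO⁻: pKₐ(p-nitrobenzoic acid) ≈ 3.4
CH₃O⁻: pKₐ(CH₃OH) ≈ 15.5
tert-butoxide ((CH₃)₃CO⁻): pKₐ(t-BuOH) ≈ 18
NH₂⁻: pKₐ(NH₃) ≈ 38
CH₃⁻: pKₐ(CH₄) ≈ 48

OTf⁻ > OMs⁻ > p-O₂N–C₆H₄–COO⁻ > CH₃O⁻ > tert-butoxide ((CH₃)₃CO⁻) > NH₂⁻ > CH₃⁻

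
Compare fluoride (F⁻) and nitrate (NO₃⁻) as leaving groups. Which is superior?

nitrate (NO₃⁻)

nitrate (NO₃⁻) is the better leaving group.
pKₐ(HNO₃) ≈ -1.3 versus pKₐ(HF) ≈ 3.2: nitrate (NO₃⁻) is the much weaker base.
Resonance-delocalised over three oxygens.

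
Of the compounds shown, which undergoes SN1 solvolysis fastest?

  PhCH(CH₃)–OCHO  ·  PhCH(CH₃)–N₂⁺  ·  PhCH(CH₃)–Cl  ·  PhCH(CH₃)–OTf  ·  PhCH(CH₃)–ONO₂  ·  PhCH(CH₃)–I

PhCH(CH₃)–N₂⁺

With the same alkyl group throughout, only the leaving group differentiates the rates.
Leaving-group ability tracks the stability of the departed species; conjugate-acid pKₐ is the usual yardstick (lower pKₐ → better LG).
PhCH(CH₃)–N₂⁺ loses N₂: no meaningful conjugate acid; N₂ departs as an exceptionally stable neutral molecule
PhCH(CH₃)–OTf loses OTf⁻: pKₐ(CF₃SO₃H (triflic acid)) ≈ -14
PhCH(CH₃)–I loses I⁻: pKₐ(HI) ≈ -10
PhCH(CH₃)–Cl loses Cl⁻: pKₐ(HCl) ≈ -7
PhCH(CH₃)–ONO₂ loses NO₃⁻: pKₐ(HNO₃) ≈ -1.3
PhCH(CH₃)–OCHO loses HCOO⁻: pKₐ(HCOOH) ≈ 3.8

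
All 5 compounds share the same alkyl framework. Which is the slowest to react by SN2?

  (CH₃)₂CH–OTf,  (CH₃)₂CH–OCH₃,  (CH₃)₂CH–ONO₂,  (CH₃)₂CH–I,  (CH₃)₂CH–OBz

Identical carbon frameworks mean the comparison reduces to leaving-group quality.
Leaving-group ability tracks the stability of the departed species; conjugate-acid pKₐ is the usual yardstick (lower pKₐ → better LG).
(CH₃)₂CH–OTf loses OTf⁻: pKₐ(CF₃SO₃H (triflic acid)) ≈ -14
(CH₃)₂CH–I loses I⁻: pKₐ(HI) ≈ -10
(CH₃)₂CH–ONO₂ loses NO₃⁻: pKₐ(HNO₃) ≈ -1.3
(CH₃)₂CH–OBz loses PhCOO⁻: pKₐ(C₆H₅COOH) ≈ 4.2
(CH₃)₂CH–OCH₃ loses CH₃O⁻: pKₐ(CH₃OH) ≈ 15.5

(CH₃)₂CH–OCH₃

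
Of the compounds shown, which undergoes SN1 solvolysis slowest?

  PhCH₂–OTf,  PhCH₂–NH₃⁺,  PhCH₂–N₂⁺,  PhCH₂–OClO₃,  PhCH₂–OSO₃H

PhCH₂–NH₃⁺

With the same alkyl group throughout, only the leaving group differentiates the rates.
Rank by basicity of the departing species: weakest base leaves most easily.
PhCH₂–N₂⁺ loses N₂: no meaningful conjugate acid; N₂ departs as an exceptionally stable neutral molecule
PhCH₂–OTf loses OTf⁻: pKₐ(CF₃SO₃H (triflic acid)) ≈ -14
PhCH₂–OClO₃ loses ClO₄⁻: pKₐ(HClO₄) ≈ -10
PhCH₂–OSO₃H loses HSO₄⁻: pKₐ(H₂SO₄) ≈ -3
PhCH₂–NH₃⁺ loses NH₃: pKₐ(NH₄⁺) ≈ 9.2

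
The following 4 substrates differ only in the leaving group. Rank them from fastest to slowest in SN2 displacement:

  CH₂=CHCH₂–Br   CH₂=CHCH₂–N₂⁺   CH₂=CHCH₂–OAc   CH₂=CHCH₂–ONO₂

The skeletons are identical, so relative rate is governed entirely by leaving-group ability.
A good leaving group is a weak base: the lower the pKₐ of its conjugate acid, the more readily it departs.
CH₂=CHCH₂–N₂⁺ loses N₂: no meaningful conjugate acid; N₂ departs as an exceptionally stable neutral molecule
CH₂=CHCH₂–Br loses Br⁻: pKₐ(HBr) ≈ -9
CH₂=CHCH₂–ONO₂ loses NO₃⁻: pKₐ(HNO₃) ≈ -1.3
CH₂=CHCH₂–OAc loses AcO⁻: pKₐ(CH₃COOH) ≈ 4.8

CH₂=CHCH₂–N₂⁺ > CH₂=CHCH₂–Br > CH₂=CHCH₂–ONO₂ > CH₂=CHCH₂–OAc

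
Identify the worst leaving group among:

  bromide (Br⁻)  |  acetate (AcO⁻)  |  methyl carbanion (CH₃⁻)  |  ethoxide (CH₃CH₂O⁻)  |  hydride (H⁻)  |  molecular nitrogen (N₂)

methyl carbanion (CH₃⁻)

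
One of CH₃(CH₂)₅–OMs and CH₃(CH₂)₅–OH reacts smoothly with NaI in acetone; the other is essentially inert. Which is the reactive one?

CH₃(CH₂)₅–OMs

From CH₃(CH₂)₅–OH the departing group would be OH⁻ (pKₐ(H₂O) ≈ 15.7). Strong base; essentially never leaves without prior activation.
From CH₃(CH₂)₅–OMs the leaving group is OMs⁻ (pKₐ(CH₃SO₃H (MsOH)) ≈ -1.9). Resonance-delocalised alkanesulfonate.
(In practice CH₃(CH₂)₅–OMs is made from CH₃(CH₂)₅–OH by treatment with MsCl / Et₃N, converting the hydroxyl into a mesylate.)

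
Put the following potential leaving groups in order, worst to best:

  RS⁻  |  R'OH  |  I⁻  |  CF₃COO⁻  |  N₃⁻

I⁻: pKₐ(HI) ≈ -10 — large, highly polarisable; very weak base
R'OH: pKₐ(R'OH₂⁺) ≈ -2.4 — neutral; leaves from a protonated ether (an oxonium ion, R–O(H)R'⁺)
CF₃COO⁻: pKₐ(CF₃COOH) ≈ 0.2 — strongly electron-withdrawing CF₃ stabilises the carboxylate
N₃⁻: pKₐ(HN₃) ≈ 4.7 — linear, resonance-stabilised
RS⁻: pKₐ(RSH (a thiol)) ≈ 10.5 — moderately basic; rarely leaves without activation
Reversing gives the worst-to-best order requested.

RS⁻ < N₃⁻ < CF₃COO⁻ < R'OH < I⁻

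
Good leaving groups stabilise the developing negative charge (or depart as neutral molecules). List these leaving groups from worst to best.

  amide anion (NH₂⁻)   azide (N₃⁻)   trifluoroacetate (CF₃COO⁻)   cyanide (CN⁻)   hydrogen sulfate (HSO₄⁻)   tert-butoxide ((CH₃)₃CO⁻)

Rank by basicity of the departing species: weakest base leaves most easily.
hydrogen sulfate (HSO₄⁻): pKₐ(H₂SO₄) ≈ -3
trifluoroacetate (CF₃COO⁻): pKₐ(CF₃COOH) ≈ 0.2
azide (N₃⁻): pKₐ(HN₃) ≈ 4.7
cyanide (CN⁻): pKₐ(HCN) ≈ 9.2
tert-butoxide ((CH₃)₃CO⁻): pKₐ(t-BuOH) ≈ 18
amide anion (NH₂⁻): pKₐ(NH₃) ≈ 38
The question asks for worst first, so the sequence is read in increasing leaving-group ability.

amide anion (NH₂⁻) < tert-butoxide ((CH₃)₃CO⁻) < cyanide (CN⁻) < azide (N₃⁻) < trifluoroacetate (CF₃COO⁻) < hydrogen sulfate (HSO₄⁻)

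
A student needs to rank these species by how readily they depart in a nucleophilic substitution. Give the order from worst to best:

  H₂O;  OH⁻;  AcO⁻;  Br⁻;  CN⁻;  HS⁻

OH⁻ < CN⁻ < HS⁻ < AcO⁻ < H₂O < Br⁻

The more stable X⁻ (or X) is on its own — i.e. the weaker a base it is — the better a leaving group it makes.
Br⁻: pKₐ(HBr) ≈ -9
H₂O: pKₐ(H₃O⁺) ≈ -1.7
AcO⁻: pKₐ(CH₃COOH) ≈ 4.8
HS⁻: pKₐ(H₂S) ≈ 7
CN⁻: pKₐ(HCN) ≈ 9.2
OH⁻: pKₐ(H₂O) ≈ 15.7
Reversing gives the worst-to-best order requested.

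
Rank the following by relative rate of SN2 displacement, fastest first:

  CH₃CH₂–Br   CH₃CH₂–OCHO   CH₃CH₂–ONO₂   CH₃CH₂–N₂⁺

CH₃CH₂–N₂⁺ > CH₃CH₂–Br > CH₃CH₂–ONO₂ > CH₃CH₂–OCHO

Same R in every case — rank the leaving groups.
Rank by basicity of the departing species: weakest base leaves most easily.
CH₃CH₂–N₂⁺ loses N₂: no meaningful conjugate acid; N₂ departs as an exceptionally stable neutral molecule
CH₃CH₂–Br loses Br⁻: pKₐ(HBr) ≈ -9
CH₃CH₂–ONO₂ loses NO₃⁻: pKₐ(HNO₃) ≈ -1.3
CH₃CH₂–OCHO loses HCOO⁻: pKₐ(HCOOH) ≈ 3.8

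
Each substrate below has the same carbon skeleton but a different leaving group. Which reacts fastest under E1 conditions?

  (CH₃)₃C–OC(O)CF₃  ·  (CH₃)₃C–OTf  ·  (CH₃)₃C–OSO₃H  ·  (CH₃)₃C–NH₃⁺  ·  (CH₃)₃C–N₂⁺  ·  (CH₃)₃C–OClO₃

With the same alkyl group throughout, only the leaving group differentiates the rates.
Leaving-group ability tracks the stability of the departed species; conjugate-acid pKₐ is the usual yardstick (lower pKₐ → better LG).
(CH₃)₃C–N₂⁺ loses N₂: no meaningful conjugate acid; N₂ departs as an exceptionally stable neutral molecule
(CH₃)₃C–OTf loses OTf⁻: pKₐ(CF₃SO₃H (triflic acid)) ≈ -14
(CH₃)₃C–OClO₃ loses ClO₄⁻: pKₐ(HClO₄) ≈ -10
(CH₃)₃C–OSO₃H loses HSO₄⁻: pKₐ(H₂SO₄) ≈ -3
(CH₃)₃C–OC(O)CF₃ loses CF₃COO⁻: pKₐ(CF₃COOH) ≈ 0.2
(CH₃)₃C–NH₃⁺ loses NH₃: pKₐ(NH₄⁺) ≈ 9.2

(CH₃)₃C–N₂⁺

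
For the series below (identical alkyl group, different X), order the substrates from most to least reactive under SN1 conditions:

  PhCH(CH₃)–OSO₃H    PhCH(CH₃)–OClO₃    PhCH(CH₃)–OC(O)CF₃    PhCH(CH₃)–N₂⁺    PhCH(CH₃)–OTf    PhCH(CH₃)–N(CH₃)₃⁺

PhCH(CH₃)–N₂⁺ > PhCH(CH₃)–OTf > PhCH(CH₃)–OClO₃ > PhCH(CH₃)–OSO₃H > PhCH(CH₃)–OC(O)CF₃ > PhCH(CH₃)–N(CH₃)₃⁺

With the same alkyl group throughout, only the leaving group differentiates the rates.
Leaving-group ability tracks the stability of the departed species; conjugate-acid pKₐ is the usual yardstick (lower pKₐ → better LG).
PhCH(CH₃)–N₂⁺ loses N₂: no meaningful conjugate acid; N₂ departs as an exceptionally stable neutral molecule
PhCH(CH₃)–OTf loses OTf⁻: pKₐ(CF₃SO₃H (triflic acid)) ≈ -14
PhCH(CH₃)–OClO₃ loses ClO₄⁻: pKₐ(HClO₄) ≈ -10
PhCH(CH₃)–OSO₃H loses HSO₄⁻: pKₐ(H₂SO₄) ≈ -3
PhCH(CH₃)–OC(O)CF₃ loses CF₃COO⁻: pKₐ(CF₃COOH) ≈ 0.2
PhCH(CH₃)–N(CH₃)₃⁺ loses NR'₃: pKₐ(R'₃NH⁺) ≈ 10.7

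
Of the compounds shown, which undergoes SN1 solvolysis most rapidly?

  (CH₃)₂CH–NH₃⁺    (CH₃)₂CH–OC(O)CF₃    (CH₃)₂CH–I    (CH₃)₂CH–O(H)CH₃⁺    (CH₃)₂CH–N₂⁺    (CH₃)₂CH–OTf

(CH₃)₂CH–N₂⁺

With the same alkyl group throughout, only the leaving group differentiates the rates.
Rank by basicity of the departing species: weakest base leaves most easily.
(CH₃)₂CH–N₂⁺ loses N₂: no meaningful conjugate acid; N₂ departs as an exceptionally stable neutral molecule
(CH₃)₂CH–OTf loses OTf⁻: pKₐ(CF₃SO₃H (triflic acid)) ≈ -14
(CH₃)₂CH–I loses I⁻: pKₐ(HI) ≈ -10
(CH₃)₂CH–O(H)CH₃⁺ loses R'OH: pKₐ(R'OH₂⁺) ≈ -2.4
(CH₃)₂CH–OC(O)CF₃ loses CF₃COO⁻: pKₐ(CF₃COOH) ≈ 0.2
(CH₃)₂CH–NH₃⁺ loses NH₃: pKₐ(NH₄⁺) ≈ 9.2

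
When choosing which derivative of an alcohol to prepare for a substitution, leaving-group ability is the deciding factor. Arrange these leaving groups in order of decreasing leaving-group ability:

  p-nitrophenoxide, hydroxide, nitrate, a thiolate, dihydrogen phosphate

Leaving-group ability tracks the stability of the departed species; conjugate-acid pKₐ is the usual yardstick (lower pKₐ → better LG).
nitrate: pKₐ(HNO₃) ≈ -1.3 — resonance-delocalised over three oxygens
dihydrogen phosphate: pKₐ(H₃PO₄) ≈ 2.1 — moderate base; biological leaving group after further activation
p-nitrophenoxide: pKₐ(p-nitrophenol) ≈ 7.2 — nitro group delocalises the charge; the classic chromogenic LG
a thiolate: pKₐ(RSH (a thiol)) ≈ 10.5 — moderately basic; rarely leaves without activation
hydroxide: pKₐ(H₂O) ≈ 15.7 — strong base; essentially never leaves without prior activation

nitrate > dihydrogen phosphate > p-nitrophenoxide > a thiolate > hydroxide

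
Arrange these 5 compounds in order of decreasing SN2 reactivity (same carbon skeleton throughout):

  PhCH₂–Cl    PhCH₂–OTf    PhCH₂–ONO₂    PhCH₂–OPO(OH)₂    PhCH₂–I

The skeletons are identical, so relative rate is governed entirely by leaving-group ability.
The more stable X⁻ (or X) is on its own — i.e. the weaker a base it is — the better a leaving group it makes.
PhCH₂–OTf loses OTf⁻: pKₐ(CF₃SO₃H (triflic acid)) ≈ -14
PhCH₂–I loses I⁻: pKₐ(HI) ≈ -10
PhCH₂–Cl loses Cl⁻: pKₐ(HCl) ≈ -7
PhCH₂–ONO₂ loses NO₃⁻: pKₐ(HNO₃) ≈ -1.3
PhCH₂–OPO(OH)₂ loses H₂PO₄⁻: pKₐ(H₃PO₄) ≈ 2.1

PhCH₂–OTf > PhCH₂–I > PhCH₂–Cl > PhCH₂–ONO₂ > PhCH₂–OPO(OH)₂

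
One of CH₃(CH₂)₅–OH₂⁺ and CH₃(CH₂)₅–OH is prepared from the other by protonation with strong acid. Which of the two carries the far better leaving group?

CH₃(CH₂)₅–OH₂⁺

From CH₃(CH₂)₅–OH the departing group would be OH⁻ (pKₐ(H₂O) ≈ 15.7). Strong base; essentially never leaves without prior activation.
From CH₃(CH₂)₅–OH₂⁺ the leaving group is H₂O (pKₐ(H₃O⁺) ≈ -1.7). Neutral; leaves from a protonated alcohol (R–OH₂⁺).
Protonation with strong acid works by converting the leaving group from hydroxide to neutral water, making CH₃(CH₂)₅–OH₂⁺ enormously more reactive.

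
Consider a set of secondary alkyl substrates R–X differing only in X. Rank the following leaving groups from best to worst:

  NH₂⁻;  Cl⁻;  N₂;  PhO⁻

N₂ > Cl⁻ > PhO⁻ > NH₂⁻

Leaving-group ability tracks the stability of the departed species; conjugate-acid pKₐ is the usual yardstick (lower pKₐ → better LG).
N₂: no meaningful conjugate acid; N₂ departs as an exceptionally stable neutral molecule
Cl⁻: pKₐ(HCl) ≈ -7 — moderately weak base
PhO⁻: pKₐ(C₆H₅OH (phenol)) ≈ 10 — resonance into the ring helps, but still a poor LG
NH₂⁻: pKₐ(NH₃) ≈ 38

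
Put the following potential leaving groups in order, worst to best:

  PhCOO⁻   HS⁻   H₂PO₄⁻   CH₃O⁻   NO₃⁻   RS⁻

The more stable X⁻ (or X) is on its own — i.e. the weaker a base it is — the better a leaving group it makes.
NO₃⁻: pKₐ(HNO₃) ≈ -1.3
H₂PO₄⁻: pKₐ(H₃PO₄) ≈ 2.1
PhCOO⁻: pKₐ(C₆H₅COOH) ≈ 4.2
HS⁻: pKₐ(H₂S) ≈ 7
RS⁻: pKₐ(RSH (a thiol)) ≈ 10.5
CH₃O⁻: pKₐ(CH₃OH) ≈ 15.5
Reversing gives the worst-to-best order requested.

CH₃O⁻ < RS⁻ < HS⁻ < PhCOO⁻ < H₂PO₄⁻ < NO₃⁻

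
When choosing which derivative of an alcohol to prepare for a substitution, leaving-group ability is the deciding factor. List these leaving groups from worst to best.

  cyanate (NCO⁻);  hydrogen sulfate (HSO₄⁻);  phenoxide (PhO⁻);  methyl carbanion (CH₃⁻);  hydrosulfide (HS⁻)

hydrogen sulfate (HSO₄⁻): pKₐ(H₂SO₄) ≈ -3
cyanate (NCO⁻): pKₐ(HOCN) ≈ 3.5
hydrosulfide (HS⁻): pKₐ(H₂S) ≈ 7
phenoxide (PhO⁻): pKₐ(C₆H₅OH (phenol)) ≈ 10 — resonance into the ring helps, but still a poor LG
methyl carbanion (CH₃⁻): pKₐ(CH₄) ≈ 48
The question asks for worst first, so the sequence is read in increasing leaving-group ability.

methyl carbanion (CH₃⁻) < phenoxide (PhO⁻) < hydrosulfide (HS⁻) < cyanate (NCO⁻) < hydrogen sulfate (HSO₄⁻)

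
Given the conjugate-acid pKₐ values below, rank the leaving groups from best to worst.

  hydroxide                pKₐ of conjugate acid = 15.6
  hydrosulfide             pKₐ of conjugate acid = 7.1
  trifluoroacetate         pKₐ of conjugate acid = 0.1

Lower conjugate-acid pKₐ ⇒ weaker base ⇒ better leaving group.
Sorting by the given values: trifluoroacetate (0.1), hydrosulfide (7.1), hydroxide (15.6).

trifluoroacetate > hydrosulfide > hydroxide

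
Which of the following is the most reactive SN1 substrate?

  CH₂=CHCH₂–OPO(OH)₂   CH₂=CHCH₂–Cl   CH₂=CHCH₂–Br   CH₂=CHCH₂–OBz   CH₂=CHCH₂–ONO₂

Identical carbon frameworks mean the comparison reduces to leaving-group quality.
Leaving-group ability tracks the stability of the departed species; conjugate-acid pKₐ is the usual yardstick (lower pKₐ → better LG).
CH₂=CHCH₂–Br loses Br⁻: pKₐ(HBr) ≈ -9
CH₂=CHCH₂–Cl loses Cl⁻: pKₐ(HCl) ≈ -7
CH₂=CHCH₂–ONO₂ loses NO₃⁻: pKₐ(HNO₃) ≈ -1.3
CH₂=CHCH₂–OPO(OH)₂ loses H₂PO₄⁻: pKₐ(H₃PO₄) ≈ 2.1
CH₂=CHCH₂–OBz loses PhCOO⁻: pKₐ(C₆H₅COOH) ≈ 4.2

CH₂=CHCH₂–Br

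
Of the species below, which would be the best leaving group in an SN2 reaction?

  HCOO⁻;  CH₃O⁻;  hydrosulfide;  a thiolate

HCOO⁻: pKₐ(HCOOH) ≈ 3.8
hydrosulfide: pKₐ(H₂S) ≈ 7
a thiolate: pKₐ(RSH (a thiol)) ≈ 10.5
CH₃O⁻: pKₐ(CH₃OH) ≈ 15.5

HCOO⁻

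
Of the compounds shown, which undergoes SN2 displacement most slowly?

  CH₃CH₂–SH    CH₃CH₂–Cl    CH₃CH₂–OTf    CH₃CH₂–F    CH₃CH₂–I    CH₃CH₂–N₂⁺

CH₃CH₂–SH

The skeletons are identical, so relative rate is governed entirely by leaving-group ability.
A good leaving group is a weak base: the lower the pKₐ of its conjugate acid, the more readily it departs.
CH₃CH₂–N₂⁺ loses N₂: no meaningful conjugate acid; N₂ departs as an exceptionally stable neutral molecule
CH₃CH₂–OTf loses OTf⁻: pKₐ(CF₃SO₃H (triflic acid)) ≈ -14
CH₃CH₂–I loses I⁻: pKₐ(HI) ≈ -10
CH₃CH₂–Cl loses Cl⁻: pKₐ(HCl) ≈ -7
CH₃CH₂–F loses F⁻: pKₐ(HF) ≈ 3.2
CH₃CH₂–SH loses HS⁻: pKₐ(H₂S) ≈ 7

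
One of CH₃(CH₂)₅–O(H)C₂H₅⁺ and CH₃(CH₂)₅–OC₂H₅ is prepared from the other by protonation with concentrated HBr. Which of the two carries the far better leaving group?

CH₃(CH₂)₅–O(H)C₂H₅⁺

From CH₃(CH₂)₅–OC₂H₅ the departing group would be CH₃CH₂O⁻ (pKₐ(CH₃CH₂OH) ≈ 16). Strong base; alkoxides do not leave unassisted.
From CH₃(CH₂)₅–O(H)C₂H₅⁺ the leaving group is R'OH (pKₐ(R'OH₂⁺) ≈ -2.4). Neutral; leaves from a protonated ether (an oxonium ion, R–O(H)R'⁺).
Protonation with concentrated HBr works by allowing neutral ethanol, rather than ethoxide, to depart, making CH₃(CH₂)₅–O(H)C₂H₅⁺ enormously more reactive.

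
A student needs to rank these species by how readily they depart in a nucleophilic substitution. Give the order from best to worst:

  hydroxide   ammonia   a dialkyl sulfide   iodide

Leaving-group ability tracks the stability of the departed species; conjugate-acid pKₐ is the usual yardstick (lower pKₐ → better LG).
iodide: pKₐ(HI) ≈ -10 — large, highly polarisable; very weak base
a dialkyl sulfide: pKₐ(R'₂SH⁺) ≈ -7
ammonia: pKₐ(NH₄⁺) ≈ 9.2 — neutral but moderately basic; leaves from R–NH₃⁺
hydroxide: pKₐ(H₂O) ≈ 15.7 — strong base; essentially never leaves without prior activation

iodide > a dialkyl sulfide > ammonia > hydroxide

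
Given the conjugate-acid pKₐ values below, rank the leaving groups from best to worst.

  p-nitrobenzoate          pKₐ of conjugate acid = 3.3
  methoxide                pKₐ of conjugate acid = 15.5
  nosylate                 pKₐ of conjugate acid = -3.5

nosylate > p-nitrobenzoate > methoxide

Lower conjugate-acid pKₐ ⇒ weaker base ⇒ better leaving group.
Sorting by the given values: nosylate (-3.5), p-nitrobenzoate (3.3), methoxide (15.5).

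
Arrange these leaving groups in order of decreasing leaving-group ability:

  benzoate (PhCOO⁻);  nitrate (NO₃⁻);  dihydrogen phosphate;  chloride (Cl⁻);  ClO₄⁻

ClO₄⁻ > chloride (Cl⁻) > nitrate (NO₃⁻) > dihydrogen phosphate > benzoate (PhCOO⁻)

ClO₄⁻: pKₐ(HClO₄) ≈ -10
chloride (Cl⁻): pKₐ(HCl) ≈ -7
nitrate (NO₃⁻): pKₐ(HNO₃) ≈ -1.3 — resonance-delocalised over three oxygens
dihydrogen phosphate: pKₐ(H₃PO₄) ≈ 2.1
benzoate (PhCOO⁻): pKₐ(C₆H₅COOH) ≈ 4.2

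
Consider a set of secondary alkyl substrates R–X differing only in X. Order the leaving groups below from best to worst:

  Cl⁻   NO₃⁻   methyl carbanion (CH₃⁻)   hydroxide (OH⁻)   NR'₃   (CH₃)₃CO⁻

Cl⁻ > NO₃⁻ > NR'₃ > hydroxide (OH⁻) > (CH₃)₃CO⁻ > methyl carbanion (CH₃⁻)

Cl⁻: pKₐ(HCl) ≈ -7
NO₃⁻: pKₐ(HNO₃) ≈ -1.3
NR'₃: pKₐ(R'₃NH⁺) ≈ 10.7
hydroxide (OH⁻): pKₐ(H₂O) ≈ 15.7
(CH₃)₃CO⁻: pKₐ(t-BuOH) ≈ 18
methyl carbanion (CH₃⁻): pKₐ(CH₄) ≈ 48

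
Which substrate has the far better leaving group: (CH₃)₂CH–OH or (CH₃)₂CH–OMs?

From (CH₃)₂CH–OH the departing group would be OH⁻ (pKₐ(H₂O) ≈ 15.7). Strong base; essentially never leaves without prior activation.
From (CH₃)₂CH–OMs the leaving group is OMs⁻ (pKₐ(CH₃SO₃H (MsOH)) ≈ -1.9). Resonance-delocalised alkanesulfonate.
(In practice (CH₃)₂CH–OMs is made from (CH₃)₂CH–OH by treatment with MsCl / Et₃N, converting the hydroxyl into a mesylate.)

(CH₃)₂CH–OMs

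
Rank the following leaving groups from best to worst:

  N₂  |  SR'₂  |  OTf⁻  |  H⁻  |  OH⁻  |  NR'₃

A good leaving group is a weak base: the lower the pKₐ of its conjugate acid, the more readily it departs.
N₂: no meaningful conjugate acid; N₂ departs as an exceptionally stable neutral molecule
OTf⁻: pKₐ(CF₃SO₃H (triflic acid)) ≈ -14
SR'₂: pKₐ(R'₂SH⁺) ≈ -7 — neutral; leaves from a sulfonium salt (R–SR'₂⁺)
NR'₃: pKₐ(R'₃NH⁺) ≈ 10.7 — neutral but still a fairly strong base; Hofmann-elimination LG
OH⁻: pKₐ(H₂O) ≈ 15.7 — strong base; essentially never leaves without prior activation
H⁻: pKₐ(H₂) ≈ 36 — extremely strong base; leaves only in special hydride-transfer contexts

N₂ > OTf⁻ > SR'₂ > NR'₃ > OH⁻ > H⁻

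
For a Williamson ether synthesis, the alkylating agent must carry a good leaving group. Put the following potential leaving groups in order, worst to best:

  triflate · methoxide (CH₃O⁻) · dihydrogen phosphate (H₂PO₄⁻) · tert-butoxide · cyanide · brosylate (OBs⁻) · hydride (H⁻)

hydride (H⁻) < tert-butoxide < methoxide (CH₃O⁻) < cyanide < dihydrogen phosphate (H₂PO₄⁻) < brosylate (OBs⁻) < triflate

triflate: pKₐ(CF₃SO₃H (triflic acid)) ≈ -14 — charge spread over three oxygens and a CF₃ group; the premier leaving group in synthesis
brosylate (OBs⁻): pKₐ(p-BrC₆H₄SO₃H) ≈ -2.8
dihydrogen phosphate (H₂PO₄⁻): pKₐ(H₃PO₄) ≈ 2.1 — moderate base; biological leaving group after further activation
cyanide: pKₐ(HCN) ≈ 9.2 — sp carbon stabilises the charge somewhat, but still a poor LG
methoxide (CH₃O⁻): pKₐ(CH₃OH) ≈ 15.5 — strong base; alkoxides do not leave unassisted
tert-butoxide: pKₐ(t-BuOH) ≈ 18
hydride (H⁻): pKₐ(H₂) ≈ 36
Reversing gives the worst-to-best order requested.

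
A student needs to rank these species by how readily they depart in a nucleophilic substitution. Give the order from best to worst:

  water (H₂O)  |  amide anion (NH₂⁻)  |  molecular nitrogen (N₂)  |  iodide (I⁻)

molecular nitrogen (N₂) > iodide (I⁻) > water (H₂O) > amide anion (NH₂⁻)

molecular nitrogen (N₂): no meaningful conjugate acid; N₂ departs as an exceptionally stable neutral molecule
iodide (I⁻): pKₐ(HI) ≈ -10
water (H₂O): pKₐ(H₃O⁺) ≈ -1.7
amide anion (NH₂⁻): pKₐ(NH₃) ≈ 38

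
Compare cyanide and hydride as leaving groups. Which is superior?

cyanide

cyanide is the better leaving group.
pKₐ(HCN) ≈ 9.2 versus pKₐ(H₂) ≈ 36: cyanide is the much weaker base.
Sp carbon stabilises the charge somewhat, but still a poor LG.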